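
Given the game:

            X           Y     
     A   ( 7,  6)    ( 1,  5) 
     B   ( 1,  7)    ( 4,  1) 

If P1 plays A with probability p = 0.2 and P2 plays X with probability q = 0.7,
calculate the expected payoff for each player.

E[P1] = 2.56, E[P2] = 5.3

Work:
E[P1] = p·q·π₁(A,X) + p·(1-q)·π₁(A,Y) + (1-p)·q·π₁(B,X) + (1-p)·(1-q)·π₁(B,Y)
= 0.2·0.7·7 + 0.2·0.3·1 + 0.8·0.7·1 + 0.8·0.3·4
= 2.56

E[P2] = 5.3 (similar calculation)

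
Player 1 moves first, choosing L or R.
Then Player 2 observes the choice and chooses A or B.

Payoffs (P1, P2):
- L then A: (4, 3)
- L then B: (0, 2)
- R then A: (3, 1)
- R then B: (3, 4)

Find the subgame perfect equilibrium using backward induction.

P1 plays L, P2 plays A after L and B after R; Payoff (4, 3)

Work:
Backward induction:
After L: P2 chooses A → P1 gets 4
After R: P2 chooses B → P1 gets 3
P1 chooses L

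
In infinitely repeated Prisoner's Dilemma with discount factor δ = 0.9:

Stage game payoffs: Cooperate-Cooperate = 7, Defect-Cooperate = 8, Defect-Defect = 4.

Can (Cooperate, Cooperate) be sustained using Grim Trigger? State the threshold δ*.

δ* = 0.25; since δ = 0.9 ≥ 0.25, cooperation can be sustained

Work:
For Grim Trigger:
Cooperate forever: 7/(1-δ)
Defect then punished: 8 + 4·δ/(1-δ)
Need: 7/(1-δ) ≥ 8 + 4·δ/(1-δ)
Solving: δ ≥ (T-R)/(T-P) = (8-7)/(8-4) = 0.25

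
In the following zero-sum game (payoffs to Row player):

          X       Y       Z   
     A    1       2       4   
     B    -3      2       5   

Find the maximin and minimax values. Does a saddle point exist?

Maximin = 1, Minimax = 1, Saddle: True

Work:
Row minimums: [1, -3] → maximin = 1
Column maximums: [1, 2, 5] → minimax = 1
Saddle point exists! Game value = 1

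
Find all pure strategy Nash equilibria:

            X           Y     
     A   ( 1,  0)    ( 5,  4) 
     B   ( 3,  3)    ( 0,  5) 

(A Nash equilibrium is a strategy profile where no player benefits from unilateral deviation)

Nash equilibrium: (A, Y)

Work:
Best responses:
  P1 vs X: payoffs [1, 3] → best response B (payoff 3)
  P1 vs Y: payoffs [5, 0] → best response A (payoff 5)
  P2 vs A: payoffs [0, 4] → best response Y (payoff 4)
  P2 vs B: payoffs [3, 5] → best response Y (payoff 5)
Mutual best responses: (A,Y) → Nash equilibria.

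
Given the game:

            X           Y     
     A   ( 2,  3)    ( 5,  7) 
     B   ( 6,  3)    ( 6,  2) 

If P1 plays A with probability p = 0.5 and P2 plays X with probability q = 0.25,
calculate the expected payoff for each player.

E[P1] = 5.125, E[P2] = 4.125

Work:
E[P1] = p·q·π₁(A,X) + p·(1-q)·π₁(A,Y) + (1-p)·q·π₁(B,X) + (1-p)·(1-q)·π₁(B,Y)
= 0.5·0.25·2 + 0.5·0.75·5 + 0.5·0.25·6 + 0.5·0.75·6
= 5.125

E[P2] = 4.125 (similar calculation)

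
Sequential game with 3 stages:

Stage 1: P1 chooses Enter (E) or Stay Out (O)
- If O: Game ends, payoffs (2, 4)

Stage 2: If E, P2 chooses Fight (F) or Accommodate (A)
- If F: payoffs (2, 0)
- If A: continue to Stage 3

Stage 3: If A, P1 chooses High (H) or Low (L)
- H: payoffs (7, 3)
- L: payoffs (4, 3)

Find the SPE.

SPE: (E, A, H); Outcome (7, 3)

Work:
Stage 3: P1 chooses H (7 vs 4)
Stage 2: P2: F->0, A->3 (anticipating H). Choose A
Stage 1: P1: O->2, E->7 (anticipating A, H). Choose E
SPE path: E -> A -> H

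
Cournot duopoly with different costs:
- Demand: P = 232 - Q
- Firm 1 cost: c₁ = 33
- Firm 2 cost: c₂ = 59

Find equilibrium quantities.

q₁* = 75.0, q₂* = 49.0

Work:
Reaction: q₁ = (232 - 33 - q₂)/2
Reaction: q₂ = (232 - 59 - q₁)/2
Solve simultaneously:
q₁* = (232 - 2×33 + 59)/3 = 75.0
q₂* = (232 - 2×59 + 33)/3 = 49.0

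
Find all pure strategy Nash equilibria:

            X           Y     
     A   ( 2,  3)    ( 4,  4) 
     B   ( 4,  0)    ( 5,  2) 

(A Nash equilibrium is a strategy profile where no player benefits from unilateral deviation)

Nash equilibrium: (B, Y)

Work:
Best responses:
  P1 vs X: payoffs [2, 4] → best response B (payoff 4)
  P1 vs Y: payoffs [4, 5] → best response B (payoff 5)
  P2 vs A: payoffs [3, 4] → best response Y (payoff 4)
  P2 vs B: payoffs [0, 2] → best response Y (payoff 2)
Mutual best responses: (B,Y) → Nash equilibria.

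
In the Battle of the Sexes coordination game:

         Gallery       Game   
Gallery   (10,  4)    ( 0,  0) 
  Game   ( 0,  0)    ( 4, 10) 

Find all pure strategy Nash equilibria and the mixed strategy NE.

Pure NE: (Gallery, Gallery) and (Game, Game); Mixed NE: p = 0.7143, q = 0.2857

Work:
Check pure NE:
(Gallery, Gallery): (10, 4) - no unilateral deviation beneficial
(Game, Game): (4, 10) - no unilateral deviation beneficial
Mixed NE: P1 plays Gallery with p = 0.7143, P2 plays Gallery with q = 0.2857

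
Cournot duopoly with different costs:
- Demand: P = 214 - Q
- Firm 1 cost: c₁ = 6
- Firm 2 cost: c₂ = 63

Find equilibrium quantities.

q₁* = 88.33, q₂* = 31.33

Work:
Reaction: q₁ = (214 - 6 - q₂)/2
Reaction: q₂ = (214 - 63 - q₁)/2
Solve simultaneously:
q₁* = (214 - 2×6 + 63)/3 = 88.33
q₂* = (214 - 2×63 + 6)/3 = 31.33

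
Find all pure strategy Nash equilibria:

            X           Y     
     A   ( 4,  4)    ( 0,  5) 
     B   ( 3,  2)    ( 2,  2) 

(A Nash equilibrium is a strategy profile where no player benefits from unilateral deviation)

Nash equilibrium: (B, Y)

Work:
Best responses:
  P1 vs X: payoffs [4, 3] → best response A (payoff 4)
  P1 vs Y: payoffs [0, 2] → best response B (payoff 2)
  P2 vs A: payoffs [4, 5] → best response Y (payoff 5)
  P2 vs B: payoffs [2, 2] → best response X/Y (payoff 2)
Mutual best responses: (B,Y) → Nash equilibria.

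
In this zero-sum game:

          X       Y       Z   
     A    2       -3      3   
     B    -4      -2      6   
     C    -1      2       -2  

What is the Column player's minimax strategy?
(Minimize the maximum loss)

Column should play X or Y (all achieve the minimum), value = 2

Work:
Column player minimizes Row's maximum payoff:
Column X: max payoff to Row = 2
Column Y: max payoff to Row = 2
Column Z: max payoff to Row = 6
Minimum is 2, achieved by columns X, Y (tied).
Each of X or Y is a minimax strategy.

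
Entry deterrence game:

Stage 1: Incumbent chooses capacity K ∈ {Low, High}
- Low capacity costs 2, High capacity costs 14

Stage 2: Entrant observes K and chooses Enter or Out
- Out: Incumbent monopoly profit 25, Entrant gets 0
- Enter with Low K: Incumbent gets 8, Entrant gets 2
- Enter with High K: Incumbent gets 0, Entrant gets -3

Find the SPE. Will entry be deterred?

SPE: (High, Enter|Low, Out|High); Entry deterred. Incumbent net profit = 11

Work:
After Low K: Entrant enters (2 > 0)
After High K: Entrant stays out (-3 < 0)
Incumbent: Low → 8−2=6, High → 25−14=11
Incumbent chooses High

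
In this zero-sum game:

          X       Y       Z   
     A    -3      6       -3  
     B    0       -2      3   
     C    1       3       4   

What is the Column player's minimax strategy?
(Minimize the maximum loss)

Column should play X, value = 1

Work:
Column player minimizes Row's maximum payoff:
Column X: max payoff to Row = 1
Column Y: max payoff to Row = 6
Column Z: max payoff to Row = 4
Minimum is 1, achieved by column X.
Minimax strategy: X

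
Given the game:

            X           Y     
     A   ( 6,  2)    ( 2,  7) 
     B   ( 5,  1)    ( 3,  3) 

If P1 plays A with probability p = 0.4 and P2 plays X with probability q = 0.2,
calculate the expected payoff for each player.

E[P1] = 3.16, E[P2] = 3.96

Work:
E[P1] = p·q·π₁(A,X) + p·(1-q)·π₁(A,Y) + (1-p)·q·π₁(B,X) + (1-p)·(1-q)·π₁(B,Y)
= 0.4·0.2·6 + 0.4·0.8·2 + 0.6·0.2·5 + 0.6·0.8·3
= 3.16

E[P2] = 3.96 (similar calculation)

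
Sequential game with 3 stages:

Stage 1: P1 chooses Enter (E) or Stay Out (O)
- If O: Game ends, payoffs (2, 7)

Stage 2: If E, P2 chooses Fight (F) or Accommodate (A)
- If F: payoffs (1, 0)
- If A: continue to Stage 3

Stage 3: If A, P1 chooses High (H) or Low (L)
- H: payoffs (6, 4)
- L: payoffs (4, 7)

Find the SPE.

SPE: (E, A, H); Outcome (6, 4)

Work:
Stage 3: P1 chooses H (6 vs 4)
Stage 2: P2: F->0, A->4 (anticipating H). Choose A
Stage 1: P1: O->2, E->6 (anticipating A, H). Choose E
SPE path: E -> A -> H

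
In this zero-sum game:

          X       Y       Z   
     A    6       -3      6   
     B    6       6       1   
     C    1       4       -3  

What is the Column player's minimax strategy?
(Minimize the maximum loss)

Column should play X or Y or Z (all achieve the minimum), value = 6

Work:
Column player minimizes Row's maximum payoff:
Column X: max payoff to Row = 6
Column Y: max payoff to Row = 6
Column Z: max payoff to Row = 6
Minimum is 6, achieved by columns X, Y, Z (tied).
Each of X or Y or Z is a minimax strategy.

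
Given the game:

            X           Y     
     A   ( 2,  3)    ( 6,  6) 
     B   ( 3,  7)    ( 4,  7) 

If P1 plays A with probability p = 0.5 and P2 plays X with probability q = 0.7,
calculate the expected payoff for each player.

E[P1] = 3.25, E[P2] = 5.45

Work:
E[P1] = p·q·π₁(A,X) + p·(1-q)·π₁(A,Y) + (1-p)·q·π₁(B,X) + (1-p)·(1-q)·π₁(B,Y)
= 0.5·0.7·2 + 0.5·0.3·6 + 0.5·0.7·3 + 0.5·0.3·4
= 3.25

E[P2] = 5.45 (similar calculation)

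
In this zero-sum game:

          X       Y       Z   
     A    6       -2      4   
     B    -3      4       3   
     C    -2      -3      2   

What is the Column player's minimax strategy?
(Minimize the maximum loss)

Column should play Y or Z (all achieve the minimum), value = 4

Work:
Column player minimizes Row's maximum payoff:
Column X: max payoff to Row = 6
Column Y: max payoff to Row = 4
Column Z: max payoff to Row = 4
Minimum is 4, achieved by columns Y, Z (tied).
Each of Y or Z is a minimax strategy.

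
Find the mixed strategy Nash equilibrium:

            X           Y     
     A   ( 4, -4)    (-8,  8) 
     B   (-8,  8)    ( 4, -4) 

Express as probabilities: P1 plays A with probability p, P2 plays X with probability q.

p = 0.5, q = 0.5

Work:
Find probabilities that make opponent indifferent:
P2 chooses q to make P1 indifferent between A and B
P1 chooses p to make P2 indifferent between X and Y
Mixed NE: P1 plays (A: 0.5, B: 0.5), P2 plays (X: 0.5, Y: 0.5)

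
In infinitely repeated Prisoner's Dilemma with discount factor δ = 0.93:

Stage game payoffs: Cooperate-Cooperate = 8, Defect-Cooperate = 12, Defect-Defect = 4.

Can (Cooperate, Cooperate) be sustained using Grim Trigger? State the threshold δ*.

δ* = 0.5; since δ = 0.93 ≥ 0.5, cooperation can be sustained

Work:
For Grim Trigger:
Cooperate forever: 8/(1-δ)
Defect then punished: 12 + 4·δ/(1-δ)
Need: 8/(1-δ) ≥ 12 + 4·δ/(1-δ)
Solving: δ ≥ (T-R)/(T-P) = (12-8)/(12-4) = 0.5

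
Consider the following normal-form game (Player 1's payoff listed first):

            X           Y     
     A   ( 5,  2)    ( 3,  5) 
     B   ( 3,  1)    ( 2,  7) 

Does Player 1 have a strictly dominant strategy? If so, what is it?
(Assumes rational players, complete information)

Yes, Player 1's strictly dominant strategy is A

Work:
A strategy strictly dominates another if it gives a strictly higher payoff against every opponent action. Compare each pair of P1's strategies column-by-column:
  A vs B: [5 vs 3, 3 vs 2] → A strictly dominates B
  B vs A: [3 vs 5, 2 vs 3] → B does not strictly dominate A (column X: 3 ≤ 5)
A strictly dominates every other strategy → strictly dominant.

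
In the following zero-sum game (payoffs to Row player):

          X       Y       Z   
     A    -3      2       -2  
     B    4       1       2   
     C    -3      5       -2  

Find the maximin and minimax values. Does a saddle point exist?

Maximin = 1, Minimax = 2, Saddle: False

Work:
Row minimums: [-3, 1, -3] → maximin = 1
Column maximums: [4, 5, 2] → minimax = 2
No saddle point (maximin ≠ minimax). Mixed strategy needed.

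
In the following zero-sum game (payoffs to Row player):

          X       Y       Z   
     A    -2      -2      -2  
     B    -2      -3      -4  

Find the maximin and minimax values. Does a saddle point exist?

Maximin = -2, Minimax = -2, Saddle: True

Work:
Row minimums: [-2, -4] → maximin = -2
Column maximums: [-2, -2, -2] → minimax = -2
Saddle point exists! Game value = -2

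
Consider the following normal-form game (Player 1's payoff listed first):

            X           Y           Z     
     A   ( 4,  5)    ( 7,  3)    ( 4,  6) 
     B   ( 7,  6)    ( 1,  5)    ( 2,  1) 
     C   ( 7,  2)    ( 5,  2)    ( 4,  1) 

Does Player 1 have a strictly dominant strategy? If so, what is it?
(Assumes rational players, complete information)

No strictly dominant strategy exists for Player 1

Work:
A strategy strictly dominates another if it gives a strictly higher payoff against every opponent action. Compare each pair of P1's strategies column-by-column:
  A vs B: [4 vs 7, 7 vs 1, 4 vs 2] → A does not strictly dominate B (column X: 4 ≤ 7)
  A vs C: [4 vs 7, 7 vs 5, 4 vs 4] → A does not strictly dominate C (column X: 4 ≤ 7)
  B vs A: [7 vs 4, 1 vs 7, 2 vs 4] → B does not strictly dominate A (column Y: 1 ≤ 7)
  B vs C: [7 vs 7, 1 vs 5, 2 vs 4] → B does not strictly dominate C (column X: 7 ≤ 7)
  C vs A: [7 vs 4, 5 vs 7, 4 vs 4] → C does not strictly dominate A (column Y: 5 ≤ 7)
  C vs B: [7 vs 7, 5 vs 1, 4 vs 2] → C does not strictly dominate B (column X: 7 ≤ 7)
No single strategy strictly dominates all others → no strictly dominant strategy.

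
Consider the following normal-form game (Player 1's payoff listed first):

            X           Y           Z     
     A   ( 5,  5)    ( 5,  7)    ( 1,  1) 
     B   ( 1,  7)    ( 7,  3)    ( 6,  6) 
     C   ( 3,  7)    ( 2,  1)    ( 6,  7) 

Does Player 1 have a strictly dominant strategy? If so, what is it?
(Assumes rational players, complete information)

No strictly dominant strategy exists for Player 1

Work:
A strategy strictly dominates another if it gives a strictly higher payoff against every opponent action. Compare each pair of P1's strategies column-by-column:
  A vs B: [5 vs 1, 5 vs 7, 1 vs 6] → A does not strictly dominate B (column Y: 5 ≤ 7)
  A vs C: [5 vs 3, 5 vs 2, 1 vs 6] → A does not strictly dominate C (column Z: 1 ≤ 6)
  B vs A: [1 vs 5, 7 vs 5, 6 vs 1] → B does not strictly dominate A (column X: 1 ≤ 5)
  B vs C: [1 vs 3, 7 vs 2, 6 vs 6] → B does not strictly dominate C (column X: 1 ≤ 3)
  C vs A: [3 vs 5, 2 vs 5, 6 vs 1] → C does not strictly dominate A (column X: 3 ≤ 5)
  C vs B: [3 vs 1, 2 vs 7, 6 vs 6] → C does not strictly dominate B (column Y: 2 ≤ 7)
No single strategy strictly dominates all others → no strictly dominant strategy.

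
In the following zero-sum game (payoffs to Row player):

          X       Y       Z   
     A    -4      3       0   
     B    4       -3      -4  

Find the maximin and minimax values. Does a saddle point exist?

Maximin = -4, Minimax = 0, Saddle: False

Work:
Row minimums: [-4, -4] → maximin = -4
Column maximums: [4, 3, 0] → minimax = 0
No saddle point (maximin ≠ minimax). Mixed strategy needed.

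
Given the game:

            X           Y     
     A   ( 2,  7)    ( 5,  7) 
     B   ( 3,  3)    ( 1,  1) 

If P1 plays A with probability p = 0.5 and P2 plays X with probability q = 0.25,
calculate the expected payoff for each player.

E[P1] = 2.875, E[P2] = 4.25

Work:
E[P1] = p·q·π₁(A,X) + p·(1-q)·π₁(A,Y) + (1-p)·q·π₁(B,X) + (1-p)·(1-q)·π₁(B,Y)
= 0.5·0.25·2 + 0.5·0.75·5 + 0.5·0.25·3 + 0.5·0.75·1
= 2.875

E[P2] = 4.25 (similar calculation)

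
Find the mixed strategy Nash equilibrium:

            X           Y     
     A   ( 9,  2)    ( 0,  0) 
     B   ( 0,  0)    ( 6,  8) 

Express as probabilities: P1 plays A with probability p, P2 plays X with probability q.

p = 0.8, q = 0.4

Work:
Find probabilities that make opponent indifferent:
P2 chooses q to make P1 indifferent between A and B
P1 chooses p to make P2 indifferent between X and Y
Mixed NE: P1 plays (A: 0.8, B: 0.2), P2 plays (X: 0.4, Y: 0.6)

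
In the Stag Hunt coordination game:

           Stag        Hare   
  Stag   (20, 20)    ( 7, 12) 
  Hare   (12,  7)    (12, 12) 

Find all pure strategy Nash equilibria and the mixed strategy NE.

Pure NE: (Stag, Stag) and (Hare, Hare); Mixed NE: p = 0.3846, q = 0.3846

Work:
Check pure NE:
(Stag, Stag): (20, 20) - no unilateral deviation beneficial
(Hare, Hare): (12, 12) - no unilateral deviation beneficial
Mixed NE: P1 plays Stag with p = 0.3846, P2 plays Stag with q = 0.3846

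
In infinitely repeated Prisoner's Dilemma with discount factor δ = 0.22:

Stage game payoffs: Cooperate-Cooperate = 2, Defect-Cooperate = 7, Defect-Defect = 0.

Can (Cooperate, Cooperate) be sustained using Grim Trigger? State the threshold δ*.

δ* = 0.7143; since δ = 0.22 < 0.7143, cooperation cannot be sustained

Work:
For Grim Trigger:
Cooperate forever: 2/(1-δ)
Defect then punished: 7 + 0·δ/(1-δ)
Need: 2/(1-δ) ≥ 7 + 0·δ/(1-δ)
Solving: δ ≥ (T-R)/(T-P) = (7-2)/(7-0) = 0.7143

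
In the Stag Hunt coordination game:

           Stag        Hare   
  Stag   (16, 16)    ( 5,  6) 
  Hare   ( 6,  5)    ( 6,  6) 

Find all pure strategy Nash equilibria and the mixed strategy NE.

Pure NE: (Stag, Stag) and (Hare, Hare); Mixed NE: p = 0.0909, q = 0.0909

Work:
Check pure NE:
(Stag, Stag): (16, 16) - no unilateral deviation beneficial
(Hare, Hare): (6, 6) - no unilateral deviation beneficial
Mixed NE: P1 plays Stag with p = 0.0909, P2 plays Stag with q = 0.0909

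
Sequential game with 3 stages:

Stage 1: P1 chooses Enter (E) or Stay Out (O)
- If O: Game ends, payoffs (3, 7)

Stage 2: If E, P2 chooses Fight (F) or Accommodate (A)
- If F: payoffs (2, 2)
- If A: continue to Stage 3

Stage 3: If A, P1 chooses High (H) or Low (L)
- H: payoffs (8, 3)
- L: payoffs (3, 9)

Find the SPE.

SPE: (E, A, H); Outcome (8, 3)

Work:
Stage 3: P1 chooses H (8 vs 3)
Stage 2: P2: F->2, A->3 (anticipating H). Choose A
Stage 1: P1: O->3, E->8 (anticipating A, H). Choose E
SPE path: E -> A -> H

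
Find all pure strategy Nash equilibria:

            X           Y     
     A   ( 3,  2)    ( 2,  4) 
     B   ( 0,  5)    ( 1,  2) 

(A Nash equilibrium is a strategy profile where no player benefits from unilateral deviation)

Nash equilibrium: (A, Y)

Work:
Best responses:
  P1 vs X: payoffs [3, 0] → best response A (payoff 3)
  P1 vs Y: payoffs [2, 1] → best response A (payoff 2)
  P2 vs A: payoffs [2, 4] → best response Y (payoff 4)
  P2 vs B: payoffs [5, 2] → best response X (payoff 5)
Mutual best responses: (A,Y) → Nash equilibria.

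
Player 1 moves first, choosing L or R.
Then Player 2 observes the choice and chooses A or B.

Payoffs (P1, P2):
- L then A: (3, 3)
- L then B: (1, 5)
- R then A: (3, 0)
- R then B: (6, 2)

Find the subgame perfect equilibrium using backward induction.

P1 plays R, P2 plays B after L and B after R; Payoff (6, 2)

Work:
Backward induction:
After L: P2 chooses B → P1 gets 1
After R: P2 chooses B → P1 gets 6
P1 chooses R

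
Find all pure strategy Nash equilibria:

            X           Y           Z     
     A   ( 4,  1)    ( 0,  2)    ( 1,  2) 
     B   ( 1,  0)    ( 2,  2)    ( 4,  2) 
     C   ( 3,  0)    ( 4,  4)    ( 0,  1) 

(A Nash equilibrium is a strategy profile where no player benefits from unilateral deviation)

Nash equilibrium: (B, Z), (C, Y)

Work:
Best responses:
  P1 vs X: payoffs [4, 1, 3] → best response A (payoff 4)
  P1 vs Y: payoffs [0, 2, 4] → best response C (payoff 4)
  P1 vs Z: payoffs [1, 4, 0] → best response B (payoff 4)
  P2 vs A: payoffs [1, 2, 2] → best response Y/Z (payoff 2)
  P2 vs B: payoffs [0, 2, 2] → best response Y/Z (payoff 2)
  P2 vs C: payoffs [0, 4, 1] → best response Y (payoff 4)
Mutual best responses: (B,Z), (C,Y) → Nash equilibria.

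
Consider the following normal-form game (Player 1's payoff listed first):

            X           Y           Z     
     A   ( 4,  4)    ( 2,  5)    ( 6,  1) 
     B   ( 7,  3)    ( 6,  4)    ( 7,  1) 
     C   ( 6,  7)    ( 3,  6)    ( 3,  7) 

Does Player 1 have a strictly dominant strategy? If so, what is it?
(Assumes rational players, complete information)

Yes, Player 1's strictly dominant strategy is B

Work:
A strategy strictly dominates another if it gives a strictly higher payoff against every opponent action. Compare each pair of P1's strategies column-by-column:
  A vs B: [4 vs 7, 2 vs 6, 6 vs 7] → A does not strictly dominate B (column X: 4 ≤ 7)
  A vs C: [4 vs 6, 2 vs 3, 6 vs 3] → A does not strictly dominate C (column X: 4 ≤ 6)
  B vs A: [7 vs 4, 6 vs 2, 7 vs 6] → B strictly dominates A
  B vs C: [7 vs 6, 6 vs 3, 7 vs 3] → B strictly dominates C
  C vs A: [6 vs 4, 3 vs 2, 3 vs 6] → C does not strictly dominate A (column Z: 3 ≤ 6)
  C vs B: [6 vs 7, 3 vs 6, 3 vs 7] → C does not strictly dominate B (column X: 6 ≤ 7)
B strictly dominates every other strategy → strictly dominant.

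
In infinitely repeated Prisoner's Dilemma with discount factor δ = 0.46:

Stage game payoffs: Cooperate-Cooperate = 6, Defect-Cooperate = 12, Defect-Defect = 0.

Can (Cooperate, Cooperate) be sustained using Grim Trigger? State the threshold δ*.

δ* = 0.5; since δ = 0.46 < 0.5, cooperation cannot be sustained

Work:
For Grim Trigger:
Cooperate forever: 6/(1-δ)
Defect then punished: 12 + 0·δ/(1-δ)
Need: 6/(1-δ) ≥ 12 + 0·δ/(1-δ)
Solving: δ ≥ (T-R)/(T-P) = (12-6)/(12-0) = 0.5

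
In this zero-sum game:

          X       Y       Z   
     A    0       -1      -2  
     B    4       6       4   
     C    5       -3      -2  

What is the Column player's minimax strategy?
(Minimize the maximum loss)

Column should play Z, value = 4

Work:
Column player minimizes Row's maximum payoff:
Column X: max payoff to Row = 5
Column Y: max payoff to Row = 6
Column Z: max payoff to Row = 4
Minimum is 4, achieved by column Z.
Minimax strategy: Z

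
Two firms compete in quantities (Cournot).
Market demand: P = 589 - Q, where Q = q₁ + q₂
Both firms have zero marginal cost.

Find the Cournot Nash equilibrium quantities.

q₁* = q₂* = 196.33; P* = 196.33

Work:
Profit: π_i = P·q_i = (a - q_i - q_j)·q_i
FOC: ∂π_i/∂q_i = a - 2q_i - q_j = 0
Reaction function: q_i = (589 - q_j)/2
Symmetry: q* = 589/3 = 196.33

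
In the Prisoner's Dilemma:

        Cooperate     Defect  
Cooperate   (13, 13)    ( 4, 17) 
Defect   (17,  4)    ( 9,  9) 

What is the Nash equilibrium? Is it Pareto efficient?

(Defect, Defect) is NE; not Pareto efficient

Work:
Defect dominates Cooperate for both players:
If P2 cooperates: Defect (17) > Cooperate (13)
If P2 defects: Defect (9) > Cooperate (4)
NE: (Defect, Defect) with payoff (9, 9)
But (Cooperate, Cooperate) = (13, 13) Pareto dominates (9, 9)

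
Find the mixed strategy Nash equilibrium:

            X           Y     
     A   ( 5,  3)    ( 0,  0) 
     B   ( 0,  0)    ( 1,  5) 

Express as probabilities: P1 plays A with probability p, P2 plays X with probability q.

p = 0.625, q = 0.1667

Work:
Find probabilities that make opponent indifferent:
P2 chooses q to make P1 indifferent between A and B
P1 chooses p to make P2 indifferent between X and Y
Mixed NE: P1 plays (A: 0.625, B: 0.375), P2 plays (X: 0.1667, Y: 0.8333)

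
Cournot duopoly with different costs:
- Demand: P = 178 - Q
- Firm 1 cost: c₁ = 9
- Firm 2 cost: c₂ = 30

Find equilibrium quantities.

q₁* = 63.33, q₂* = 42.33

Work:
Reaction: q₁ = (178 - 9 - q₂)/2
Reaction: q₂ = (178 - 30 - q₁)/2
Solve simultaneously:
q₁* = (178 - 2×9 + 30)/3 = 63.33
q₂* = (178 - 2×30 + 9)/3 = 42.33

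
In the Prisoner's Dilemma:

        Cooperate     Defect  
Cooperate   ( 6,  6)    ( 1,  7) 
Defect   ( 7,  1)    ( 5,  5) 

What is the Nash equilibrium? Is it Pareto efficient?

(Defect, Defect) is NE; not Pareto efficient

Work:
Defect dominates Cooperate for both players:
If P2 cooperates: Defect (7) > Cooperate (6)
If P2 defects: Defect (5) > Cooperate (1)
NE: (Defect, Defect) with payoff (5, 5)
But (Cooperate, Cooperate) = (6, 6) Pareto dominates (5, 5)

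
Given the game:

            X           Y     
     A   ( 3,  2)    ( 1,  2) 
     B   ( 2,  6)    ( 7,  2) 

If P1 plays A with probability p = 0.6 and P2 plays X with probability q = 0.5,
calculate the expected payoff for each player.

E[P1] = 3.0, E[P2] = 2.8

Work:
E[P1] = p·q·π₁(A,X) + p·(1-q)·π₁(A,Y) + (1-p)·q·π₁(B,X) + (1-p)·(1-q)·π₁(B,Y)
= 0.6·0.5·3 + 0.6·0.5·1 + 0.4·0.5·2 + 0.4·0.5·7
= 3.0

E[P2] = 2.8 (similar calculation)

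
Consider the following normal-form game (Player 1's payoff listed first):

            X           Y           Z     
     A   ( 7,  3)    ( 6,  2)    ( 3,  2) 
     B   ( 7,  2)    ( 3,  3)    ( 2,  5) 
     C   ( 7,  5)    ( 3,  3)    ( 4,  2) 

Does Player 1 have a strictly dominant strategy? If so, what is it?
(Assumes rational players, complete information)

No strictly dominant strategy exists for Player 1

Work:
A strategy strictly dominates another if it gives a strictly higher payoff against every opponent action. Compare each pair of P1's strategies column-by-column:
  A vs B: [7 vs 7, 6 vs 3, 3 vs 2] → A does not strictly dominate B (column X: 7 ≤ 7)
  A vs C: [7 vs 7, 6 vs 3, 3 vs 4] → A does not strictly dominate C (column X: 7 ≤ 7)
  B vs A: [7 vs 7, 3 vs 6, 2 vs 3] → B does not strictly dominate A (column X: 7 ≤ 7)
  B vs C: [7 vs 7, 3 vs 3, 2 vs 4] → B does not strictly dominate C (column X: 7 ≤ 7)
  C vs A: [7 vs 7, 3 vs 6, 4 vs 3] → C does not strictly dominate A (column X: 7 ≤ 7)
  C vs B: [7 vs 7, 3 vs 3, 4 vs 2] → C does not strictly dominate B (column X: 7 ≤ 7)
No single strategy strictly dominates all others → no strictly dominant strategy.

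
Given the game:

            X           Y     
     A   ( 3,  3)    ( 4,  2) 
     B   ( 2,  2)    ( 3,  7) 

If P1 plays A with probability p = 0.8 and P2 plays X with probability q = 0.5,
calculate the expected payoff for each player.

E[P1] = 3.3, E[P2] = 2.9

Work:
E[P1] = p·q·π₁(A,X) + p·(1-q)·π₁(A,Y) + (1-p)·q·π₁(B,X) + (1-p)·(1-q)·π₁(B,Y)
= 0.8·0.5·3 + 0.8·0.5·4 + 0.2·0.5·2 + 0.2·0.5·3
= 3.3

E[P2] = 2.9 (similar calculation)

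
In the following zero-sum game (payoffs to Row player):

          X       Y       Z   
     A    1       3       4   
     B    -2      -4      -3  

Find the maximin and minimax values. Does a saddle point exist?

Maximin = 1, Minimax = 1, Saddle: True

Work:
Row minimums: [1, -4] → maximin = 1
Column maximums: [1, 3, 4] → minimax = 1
Saddle point exists! Game value = 1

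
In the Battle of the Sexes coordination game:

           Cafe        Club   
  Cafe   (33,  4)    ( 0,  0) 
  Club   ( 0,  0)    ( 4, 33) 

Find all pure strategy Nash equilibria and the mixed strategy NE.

Pure NE: (Cafe, Cafe) and (Club, Club); Mixed NE: p = 0.8919, q = 0.1081

Work:
Check pure NE:
(Cafe, Cafe): (33, 4) - no unilateral deviation beneficial
(Club, Club): (4, 33) - no unilateral deviation beneficial
Mixed NE: P1 plays Cafe with p = 0.8919, P2 plays Cafe with q = 0.1081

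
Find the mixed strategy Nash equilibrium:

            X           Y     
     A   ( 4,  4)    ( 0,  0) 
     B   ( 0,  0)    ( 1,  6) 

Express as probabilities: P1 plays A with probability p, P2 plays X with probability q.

p = 0.6, q = 0.2

Work:
Find probabilities that make opponent indifferent:
P2 chooses q to make P1 indifferent between A and B
P1 chooses p to make P2 indifferent between X and Y
Mixed NE: P1 plays (A: 0.6, B: 0.4), P2 plays (X: 0.2, Y: 0.8)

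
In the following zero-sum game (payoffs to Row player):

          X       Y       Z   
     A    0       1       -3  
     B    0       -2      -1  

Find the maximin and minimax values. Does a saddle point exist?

Maximin = -2, Minimax = -1, Saddle: False

Work:
Row minimums: [-3, -2] → maximin = -2
Column maximums: [0, 1, -1] → minimax = -1
No saddle point (maximin ≠ minimax). Mixed strategy needed.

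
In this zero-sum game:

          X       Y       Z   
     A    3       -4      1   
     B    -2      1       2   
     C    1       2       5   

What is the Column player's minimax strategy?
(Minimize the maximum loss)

Column should play Y, value = 2

Work:
Column player minimizes Row's maximum payoff:
Column X: max payoff to Row = 3
Column Y: max payoff to Row = 2
Column Z: max payoff to Row = 5
Minimum is 2, achieved by column Y.
Minimax strategy: Y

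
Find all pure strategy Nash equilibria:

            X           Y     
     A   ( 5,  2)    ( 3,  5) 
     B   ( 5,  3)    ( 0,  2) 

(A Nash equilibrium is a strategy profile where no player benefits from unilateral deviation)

Nash equilibrium: (A, Y), (B, X)

Work:
Best responses:
  P1 vs X: payoffs [5, 5] → best response A/B (payoff 5)
  P1 vs Y: payoffs [3, 0] → best response A (payoff 3)
  P2 vs A: payoffs [2, 5] → best response Y (payoff 5)
  P2 vs B: payoffs [3, 2] → best response X (payoff 3)
Mutual best responses: (A,Y), (B,X) → Nash equilibria.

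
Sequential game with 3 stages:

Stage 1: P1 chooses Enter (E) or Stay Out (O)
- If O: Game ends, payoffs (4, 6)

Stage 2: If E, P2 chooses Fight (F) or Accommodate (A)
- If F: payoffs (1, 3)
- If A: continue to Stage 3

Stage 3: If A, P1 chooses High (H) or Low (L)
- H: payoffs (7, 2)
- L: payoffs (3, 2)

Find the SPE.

SPE: (O, F, H); Outcome (4, 6)

Work:
Stage 3: P1 chooses H (7 vs 3)
Stage 2: P2: F->3, A->2 (anticipating H). Choose F
Stage 1: P1: O->4, E->1 (anticipating F, H). Choose O
SPE path: O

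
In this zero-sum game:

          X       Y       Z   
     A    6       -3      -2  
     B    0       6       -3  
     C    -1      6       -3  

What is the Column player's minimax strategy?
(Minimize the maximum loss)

Column should play Z, value = -2

Work:
Column player minimizes Row's maximum payoff:
Column X: max payoff to Row = 6
Column Y: max payoff to Row = 6
Column Z: max payoff to Row = -2
Minimum is -2, achieved by column Z.
Minimax strategy: Z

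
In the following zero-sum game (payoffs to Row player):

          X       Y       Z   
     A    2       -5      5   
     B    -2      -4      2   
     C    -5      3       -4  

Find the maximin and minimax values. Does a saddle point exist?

Maximin = -4, Minimax = 2, Saddle: False

Work:
Row minimums: [-5, -4, -5] → maximin = -4
Column maximums: [2, 3, 5] → minimax = 2
No saddle point (maximin ≠ minimax). Mixed strategy needed.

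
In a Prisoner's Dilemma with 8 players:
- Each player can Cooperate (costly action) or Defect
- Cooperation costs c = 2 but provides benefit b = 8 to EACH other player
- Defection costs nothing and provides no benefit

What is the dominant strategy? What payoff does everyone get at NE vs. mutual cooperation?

Dominant: Defect; NE payoff = 0; Coop payoff = 54

Work:
Defect dominates (saves cost c = 2, benefit to others is external)
NE: All defect → everyone gets 0
If all cooperate: each receives (7)×8 - 2 = 54
Social dilemma: 54 > 0 but NE gives 0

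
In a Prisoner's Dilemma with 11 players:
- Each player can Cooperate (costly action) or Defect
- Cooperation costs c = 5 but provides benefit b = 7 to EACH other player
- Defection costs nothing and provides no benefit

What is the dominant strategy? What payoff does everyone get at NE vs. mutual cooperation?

Dominant: Defect; NE payoff = 0; Coop payoff = 65

Work:
Defect dominates (saves cost c = 5, benefit to others is external)
NE: All defect → everyone gets 0
If all cooperate: each receives (10)×7 - 5 = 65
Social dilemma: 65 > 0 but NE gives 0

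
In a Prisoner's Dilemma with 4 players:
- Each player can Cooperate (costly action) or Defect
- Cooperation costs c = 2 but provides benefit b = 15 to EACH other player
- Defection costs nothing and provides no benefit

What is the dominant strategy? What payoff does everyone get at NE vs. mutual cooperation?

Dominant: Defect; NE payoff = 0; Coop payoff = 43

Work:
Defect dominates (saves cost c = 2, benefit to others is external)
NE: All defect → everyone gets 0
If all cooperate: each receives (3)×15 - 2 = 43
Social dilemma: 43 > 0 but NE gives 0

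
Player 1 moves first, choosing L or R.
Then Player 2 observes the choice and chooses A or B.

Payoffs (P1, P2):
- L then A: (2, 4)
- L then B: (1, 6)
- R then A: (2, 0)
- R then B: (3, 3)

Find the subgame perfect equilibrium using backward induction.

P1 plays R, P2 plays B after L and B after R; Payoff (3, 3)

Work:
Backward induction:
After L: P2 chooses B → P1 gets 1
After R: P2 chooses B → P1 gets 3
P1 chooses R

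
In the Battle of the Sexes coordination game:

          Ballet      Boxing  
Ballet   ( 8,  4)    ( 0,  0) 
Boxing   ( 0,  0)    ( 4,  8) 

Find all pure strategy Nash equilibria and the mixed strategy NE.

Pure NE: (Ballet, Ballet) and (Boxing, Boxing); Mixed NE: p = 0.6667, q = 0.3333

Work:
Check pure NE:
(Ballet, Ballet): (8, 4) - no unilateral deviation beneficial
(Boxing, Boxing): (4, 8) - no unilateral deviation beneficial
Mixed NE: P1 plays Ballet with p = 0.6667, P2 plays Ballet with q = 0.3333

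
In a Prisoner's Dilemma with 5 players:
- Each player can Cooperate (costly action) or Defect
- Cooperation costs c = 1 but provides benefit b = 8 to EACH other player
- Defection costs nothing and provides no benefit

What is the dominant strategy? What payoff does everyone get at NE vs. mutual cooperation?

Dominant: Defect; NE payoff = 0; Coop payoff = 31

Work:
Defect dominates (saves cost c = 1, benefit to others is external)
NE: All defect → everyone gets 0
If all cooperate: each receives (4)×8 - 1 = 31
Social dilemma: 31 > 0 but NE gives 0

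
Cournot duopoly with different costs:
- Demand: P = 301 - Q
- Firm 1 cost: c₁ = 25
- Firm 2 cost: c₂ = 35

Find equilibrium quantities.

q₁* = 95.33, q₂* = 85.33

Work:
Reaction: q₁ = (301 - 25 - q₂)/2
Reaction: q₂ = (301 - 35 - q₁)/2
Solve simultaneously:
q₁* = (301 - 2×25 + 35)/3 = 95.33
q₂* = (301 - 2×35 + 25)/3 = 85.33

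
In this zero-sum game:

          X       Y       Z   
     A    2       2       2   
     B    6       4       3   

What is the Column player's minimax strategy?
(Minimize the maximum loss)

Column should play Z, value = 3

Work:
Column player minimizes Row's maximum payoff:
Column X: max payoff to Row = 6
Column Y: max payoff to Row = 4
Column Z: max payoff to Row = 3
Minimum is 3, achieved by column Z.
Minimax strategy: Z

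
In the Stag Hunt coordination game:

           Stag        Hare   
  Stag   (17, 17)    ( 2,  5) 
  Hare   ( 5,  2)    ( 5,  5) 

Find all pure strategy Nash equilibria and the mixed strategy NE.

Pure NE: (Stag, Stag) and (Hare, Hare); Mixed NE: p = 0.2, q = 0.2

Work:
Check pure NE:
(Stag, Stag): (17, 17) - no unilateral deviation beneficial
(Hare, Hare): (5, 5) - no unilateral deviation beneficial
Mixed NE: P1 plays Stag with p = 0.2, P2 plays Stag with q = 0.2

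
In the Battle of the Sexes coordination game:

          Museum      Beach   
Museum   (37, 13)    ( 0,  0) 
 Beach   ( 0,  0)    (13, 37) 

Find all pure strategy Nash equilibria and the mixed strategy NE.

Pure NE: (Museum, Museum) and (Beach, Beach); Mixed NE: p = 0.74, q = 0.26

Work:
Check pure NE:
(Museum, Museum): (37, 13) - no unilateral deviation beneficial
(Beach, Beach): (13, 37) - no unilateral deviation beneficial
Mixed NE: P1 plays Museum with p = 0.74, P2 plays Museum with q = 0.26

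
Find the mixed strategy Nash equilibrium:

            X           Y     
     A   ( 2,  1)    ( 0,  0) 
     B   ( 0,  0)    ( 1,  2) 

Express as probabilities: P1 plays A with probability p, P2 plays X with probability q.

p = 0.6667, q = 0.3333

Work:
Find probabilities that make opponent indifferent:
P2 chooses q to make P1 indifferent between A and B
P1 chooses p to make P2 indifferent between X and Y
Mixed NE: P1 plays (A: 0.6667, B: 0.3333), P2 plays (X: 0.3333, Y: 0.6667)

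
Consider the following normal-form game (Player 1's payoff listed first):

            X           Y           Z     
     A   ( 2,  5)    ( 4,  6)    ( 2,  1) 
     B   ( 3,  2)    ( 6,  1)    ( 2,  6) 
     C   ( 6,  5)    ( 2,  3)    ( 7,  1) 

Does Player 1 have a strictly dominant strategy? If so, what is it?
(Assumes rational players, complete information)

No strictly dominant strategy exists for Player 1

Work:
A strategy strictly dominates another if it gives a strictly higher payoff against every opponent action. Compare each pair of P1's strategies column-by-column:
  A vs B: [2 vs 3, 4 vs 6, 2 vs 2] → A does not strictly dominate B (column X: 2 ≤ 3)
  A vs C: [2 vs 6, 4 vs 2, 2 vs 7] → A does not strictly dominate C (column X: 2 ≤ 6)
  B vs A: [3 vs 2, 6 vs 4, 2 vs 2] → B does not strictly dominate A (column Z: 2 ≤ 2)
  B vs C: [3 vs 6, 6 vs 2, 2 vs 7] → B does not strictly dominate C (column X: 3 ≤ 6)
  C vs A: [6 vs 2, 2 vs 4, 7 vs 2] → C does not strictly dominate A (column Y: 2 ≤ 4)
  C vs B: [6 vs 3, 2 vs 6, 7 vs 2] → C does not strictly dominate B (column Y: 2 ≤ 6)
No single strategy strictly dominates all others → no strictly dominant strategy.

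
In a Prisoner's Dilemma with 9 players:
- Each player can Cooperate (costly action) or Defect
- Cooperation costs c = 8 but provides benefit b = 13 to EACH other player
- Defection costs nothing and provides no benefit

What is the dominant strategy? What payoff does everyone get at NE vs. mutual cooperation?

Dominant: Defect; NE payoff = 0; Coop payoff = 96

Work:
Defect dominates (saves cost c = 8, benefit to others is external)
NE: All defect → everyone gets 0
If all cooperate: each receives (8)×13 - 8 = 96
Social dilemma: 96 > 0 but NE gives 0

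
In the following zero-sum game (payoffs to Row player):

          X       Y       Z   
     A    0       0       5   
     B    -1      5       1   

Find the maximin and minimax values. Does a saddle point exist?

Maximin = 0, Minimax = 0, Saddle: True

Work:
Row minimums: [0, -1] → maximin = 0
Column maximums: [0, 5, 5] → minimax = 0
Saddle point exists! Game value = 0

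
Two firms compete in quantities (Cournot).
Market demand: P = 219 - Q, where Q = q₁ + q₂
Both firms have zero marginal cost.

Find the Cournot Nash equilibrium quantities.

q₁* = q₂* = 73.0; P* = 73.0

Work:
Profit: π_i = P·q_i = (a - q_i - q_j)·q_i
FOC: ∂π_i/∂q_i = a - 2q_i - q_j = 0
Reaction function: q_i = (219 - q_j)/2
Symmetry: q* = 219/3 = 73.0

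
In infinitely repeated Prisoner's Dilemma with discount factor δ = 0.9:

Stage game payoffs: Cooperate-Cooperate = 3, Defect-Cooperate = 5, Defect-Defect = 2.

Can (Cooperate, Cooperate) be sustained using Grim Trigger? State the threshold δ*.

δ* = 0.6667; since δ = 0.9 ≥ 0.6667, cooperation can be sustained

Work:
For Grim Trigger:
Cooperate forever: 3/(1-δ)
Defect then punished: 5 + 2·δ/(1-δ)
Need: 3/(1-δ) ≥ 5 + 2·δ/(1-δ)
Solving: δ ≥ (T-R)/(T-P) = (5-3)/(5-2) = 0.6667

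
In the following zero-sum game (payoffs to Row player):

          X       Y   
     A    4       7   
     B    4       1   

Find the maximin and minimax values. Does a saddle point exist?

Maximin = 4, Minimax = 4, Saddle: True

Work:
Row minimums: [4, 1] → maximin = 4
Column maximums: [4, 7] → minimax = 4
Saddle point exists! Game value = 4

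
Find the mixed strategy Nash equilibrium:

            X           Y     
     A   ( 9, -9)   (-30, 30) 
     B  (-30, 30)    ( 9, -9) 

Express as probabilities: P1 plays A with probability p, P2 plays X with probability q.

p = 0.5, q = 0.5

Work:
Find probabilities that make opponent indifferent:
P2 chooses q to make P1 indifferent between A and B
P1 chooses p to make P2 indifferent between X and Y
Mixed NE: P1 plays (A: 0.5, B: 0.5), P2 plays (X: 0.5, Y: 0.5)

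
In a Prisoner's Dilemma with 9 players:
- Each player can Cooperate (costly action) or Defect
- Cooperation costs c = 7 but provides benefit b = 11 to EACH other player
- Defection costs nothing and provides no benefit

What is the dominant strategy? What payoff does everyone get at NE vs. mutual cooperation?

Dominant: Defect; NE payoff = 0; Coop payoff = 81

Work:
Defect dominates (saves cost c = 7, benefit to others is external)
NE: All defect → everyone gets 0
If all cooperate: each receives (8)×11 - 7 = 81
Social dilemma: 81 > 0 but NE gives 0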